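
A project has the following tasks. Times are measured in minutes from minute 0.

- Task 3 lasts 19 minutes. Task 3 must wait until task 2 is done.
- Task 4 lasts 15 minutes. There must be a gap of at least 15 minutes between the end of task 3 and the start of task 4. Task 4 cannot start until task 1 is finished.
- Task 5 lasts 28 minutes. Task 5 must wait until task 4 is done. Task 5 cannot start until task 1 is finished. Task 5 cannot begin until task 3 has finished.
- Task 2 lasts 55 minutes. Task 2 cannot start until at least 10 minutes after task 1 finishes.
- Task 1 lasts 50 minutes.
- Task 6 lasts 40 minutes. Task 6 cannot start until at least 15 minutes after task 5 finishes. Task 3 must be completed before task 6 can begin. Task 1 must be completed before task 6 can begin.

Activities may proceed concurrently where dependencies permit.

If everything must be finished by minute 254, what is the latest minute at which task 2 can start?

67

Task 6 must finish by minute 254; it takes 40 minutes, so it must start by 254 − 40 = minute 214.
Task 5 has to be done before task 6 (must start by minute 214, minus 15-minute gap → minute 199). That means finishing by minute 199, i.e. starting by 199 − 28 = minute 171.
Task 4 feeds into task 5 (must start by minute 171); so task 4 must finish by minute 171 and therefore start by minute 156.
Task 3 feeds task 4 (must start by minute 156, minus 15-minute gap → minute 141); task 5 (must start by minute 171); task 6 (must start by minute 214). Taking the minimum, task 3 must finish by minute 141 and start by 141 − 19 = minute 122.
Task 2 must finish before task 3 (must start by minute 122). With a 55-minute duration, task 2 must start by 122 − 55 = minute 67.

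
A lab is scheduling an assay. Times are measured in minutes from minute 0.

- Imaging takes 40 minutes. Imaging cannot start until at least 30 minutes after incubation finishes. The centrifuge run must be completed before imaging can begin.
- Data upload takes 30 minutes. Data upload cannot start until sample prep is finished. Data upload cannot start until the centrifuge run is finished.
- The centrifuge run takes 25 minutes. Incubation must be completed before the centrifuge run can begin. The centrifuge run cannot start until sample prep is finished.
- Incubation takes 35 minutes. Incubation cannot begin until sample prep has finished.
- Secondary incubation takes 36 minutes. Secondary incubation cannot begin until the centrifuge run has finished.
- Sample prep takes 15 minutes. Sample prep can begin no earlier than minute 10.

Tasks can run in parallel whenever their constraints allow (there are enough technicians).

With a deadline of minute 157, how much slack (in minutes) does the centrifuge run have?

32

After its own release at minute 10, sample prep can start at minute 10 and finishes at minute 25.
Incubation waits on sample prep (finishes minute 25), so it starts at minute 25 and finishes at 25 + 35 = minute 60.
The centrifuge run needs all of incubation (finishes minute 60); sample prep (finishes minute 25). That puts its earliest start at minute 60; it finishes at 60 + 25 = minute 85.

Working backward from the deadline:
Nothing follows secondary incubation; the deadline of minute 157 is its only limit. It must start by 157 − 36 = minute 121.
To finish by minute 157, imaging (duration 40) must start no later than minute 117.
To finish by minute 157, data upload (duration 30) must start no later than minute 127.
The centrifuge run must finish in time for secondary incubation (must start by minute 121); imaging (must start by minute 117); data upload (must start by minute 127). The tightest is minute 117, so the centrifuge run must start by 117 − 25 = minute 92.
So the centrifuge run can start as early as minute 60 and as late as minute 92, giving 92 − 60 = 32 minutes of slack.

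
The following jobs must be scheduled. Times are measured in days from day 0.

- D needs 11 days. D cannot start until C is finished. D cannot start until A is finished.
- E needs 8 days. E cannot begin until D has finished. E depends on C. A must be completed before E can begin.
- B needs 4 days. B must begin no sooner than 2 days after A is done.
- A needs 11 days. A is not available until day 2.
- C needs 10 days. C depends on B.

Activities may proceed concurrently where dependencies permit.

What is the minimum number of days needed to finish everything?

48

A cannot begin until its own release at day 2. It runs from day 2 to 2 + 11 = day 13.
B cannot begin until A (finishes day 13, plus 2-day gap → day 15). It runs from day 15 to 15 + 4 = day 19.
After B (finishes day 19), C can start at day 19 and finishes at day 29.
D needs all of C (finishes day 29); A (finishes day 13). That puts its earliest start at day 29; it finishes at 29 + 11 = day 40.
E has to wait for D (finishes day 40); C (finishes day 29); A (finishes day 13). The latest of these is day 40, so E runs day 40 to 40 + 8 = day 48.
All tasks are finished once the last one completes. Finish times: A at 13, B at 19, C at 29, D at 40, E at 48. The latest is day 48.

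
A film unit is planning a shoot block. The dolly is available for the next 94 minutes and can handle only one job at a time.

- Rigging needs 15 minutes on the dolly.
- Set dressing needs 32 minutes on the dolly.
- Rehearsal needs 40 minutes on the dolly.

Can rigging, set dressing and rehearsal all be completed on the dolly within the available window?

Yes

Running back to back, the jobs need 15 + 32 + 40 = 87 minutes on the dolly.
Since 87 ≤ 94, they fit within the window.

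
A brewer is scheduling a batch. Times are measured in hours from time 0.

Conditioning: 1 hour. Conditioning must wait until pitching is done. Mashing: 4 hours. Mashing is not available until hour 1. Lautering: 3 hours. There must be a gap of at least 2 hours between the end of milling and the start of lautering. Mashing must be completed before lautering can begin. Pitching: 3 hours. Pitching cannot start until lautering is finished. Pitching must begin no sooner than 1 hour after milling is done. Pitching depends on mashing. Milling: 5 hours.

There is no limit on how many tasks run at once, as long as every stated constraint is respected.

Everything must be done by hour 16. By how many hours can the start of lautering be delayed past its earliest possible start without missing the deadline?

Mashing waits on its own release at hour 1, so it starts at hour 1 and finishes at 1 + 4 = hour 5.
Milling can start immediately at hour 0; it finishes at hour 5.
Lautering cannot start until milling (finishes hour 5, plus 2-hour gap → hour 7); mashing (finishes hour 5). The controlling bound is hour 7, so lautering finishes at 7 + 3 = hour 10.

Working backward from the deadline:
To finish by hour 16, conditioning (duration 1) must start no later than hour 15.
Since conditioning (must start by hour 15) depends on it, pitching must finish by hour 15. Backing off its 3-hour duration gives a latest start of hour 12.
Lautering has to be done before pitching (must start by hour 12). That means finishing by hour 12, i.e. starting by 12 − 3 = hour 9.
So lautering can start as early as hour 7 and as late as hour 9, giving 9 − 7 = 2 hours of slack.

2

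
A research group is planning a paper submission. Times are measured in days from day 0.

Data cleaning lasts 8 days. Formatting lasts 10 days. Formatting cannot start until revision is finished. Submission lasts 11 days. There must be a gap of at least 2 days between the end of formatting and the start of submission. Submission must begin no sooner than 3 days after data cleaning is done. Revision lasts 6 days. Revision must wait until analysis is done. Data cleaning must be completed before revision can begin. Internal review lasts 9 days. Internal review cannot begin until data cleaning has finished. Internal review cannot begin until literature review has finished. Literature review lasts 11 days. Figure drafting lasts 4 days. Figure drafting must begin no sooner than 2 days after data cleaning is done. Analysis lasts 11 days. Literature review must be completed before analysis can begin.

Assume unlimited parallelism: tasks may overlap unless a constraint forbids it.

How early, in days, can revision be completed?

28

Nothing blocks data cleaning, so it runs from day 0 to day 8.
Literature review has no prerequisites, so it starts at day 0 and finishes at day 11.
Analysis cannot begin until literature review (finishes day 11). It runs from day 11 to 11 + 11 = day 22.
Revision has to wait for analysis (finishes day 22); data cleaning (finishes day 8). The latest of these is day 22, so revision runs day 22 to 22 + 6 = day 28.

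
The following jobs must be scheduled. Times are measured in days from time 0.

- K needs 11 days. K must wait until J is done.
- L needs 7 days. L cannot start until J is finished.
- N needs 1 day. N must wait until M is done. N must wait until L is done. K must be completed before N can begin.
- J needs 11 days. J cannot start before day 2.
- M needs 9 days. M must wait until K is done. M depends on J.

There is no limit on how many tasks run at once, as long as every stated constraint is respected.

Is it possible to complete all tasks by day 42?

After its own release at day 2, J can start at day 2 and finishes at day 13.
After J (finishes day 13), L can start at day 13 and finishes at day 20.
After J (finishes day 13), K can start at day 13 and finishes at day 24.
M has to wait for K (finishes day 24); J (finishes day 13). The latest of these is day 24, so M runs day 24 to 24 + 9 = day 33.
N has to wait for M (finishes day 33); L (finishes day 20); K (finishes day 24). The latest of these is day 33, so N runs day 33 to 33 + 1 = day 34.
Every task is finished by day 34, which is no later than the deadline of 42, so the schedule is feasible.

Yes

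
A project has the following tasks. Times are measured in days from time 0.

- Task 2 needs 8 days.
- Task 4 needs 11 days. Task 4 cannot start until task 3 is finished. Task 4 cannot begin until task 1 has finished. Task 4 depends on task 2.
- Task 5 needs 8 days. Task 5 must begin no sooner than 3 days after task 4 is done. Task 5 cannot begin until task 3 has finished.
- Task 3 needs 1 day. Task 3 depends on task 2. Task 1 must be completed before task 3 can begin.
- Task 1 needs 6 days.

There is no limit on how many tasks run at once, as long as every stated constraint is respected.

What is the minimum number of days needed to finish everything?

Task 2 can start immediately at day 0; it finishes at day 8.
Task 1 has no prerequisites, so it starts at day 0 and finishes at day 6.
Task 3 cannot start until task 2 (finishes day 8); task 1 (finishes day 6). The controlling bound is day 8, so task 3 finishes at 8 + 1 = day 9.
Task 4 has to wait for task 3 (finishes day 9); task 1 (finishes day 6); task 2 (finishes day 8). The latest of these is day 9, so task 4 runs day 9 to 9 + 11 = day 20.
Task 5 needs all of task 4 (finishes day 20, plus 3-day gap → day 23); task 3 (finishes day 9). That puts its earliest start at day 23; it finishes at 23 + 8 = day 31.
All tasks are finished once the last one completes. Finish times: Task 1 at 6, Task 2 at 8, Task 3 at 9, Task 4 at 20, Task 5 at 31. The latest is day 31.

31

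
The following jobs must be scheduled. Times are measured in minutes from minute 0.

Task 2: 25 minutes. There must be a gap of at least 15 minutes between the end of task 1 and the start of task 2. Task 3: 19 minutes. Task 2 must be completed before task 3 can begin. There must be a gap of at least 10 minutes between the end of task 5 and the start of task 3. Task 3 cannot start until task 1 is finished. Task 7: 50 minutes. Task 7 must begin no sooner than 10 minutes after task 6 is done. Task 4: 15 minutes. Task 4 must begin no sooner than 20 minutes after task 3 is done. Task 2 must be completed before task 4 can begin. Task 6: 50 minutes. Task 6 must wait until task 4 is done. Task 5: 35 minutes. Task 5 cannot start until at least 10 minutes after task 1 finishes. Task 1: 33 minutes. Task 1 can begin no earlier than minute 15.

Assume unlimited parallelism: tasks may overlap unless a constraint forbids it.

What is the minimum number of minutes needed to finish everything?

Task 1 cannot begin until its own release at minute 15. It runs from minute 15 to 15 + 33 = minute 48.
Task 5 waits on task 1 (finishes minute 48, plus 10-minute gap → minute 58), so it starts at minute 58 and finishes at 58 + 35 = minute 93.
After task 1 (finishes minute 48, plus 15-minute gap → minute 63), task 2 can start at minute 63 and finishes at minute 88.
Task 3 needs all of task 2 (finishes minute 88); task 5 (finishes minute 93, plus 10-minute gap → minute 103); task 1 (finishes minute 48). That puts its earliest start at minute 103; it finishes at 103 + 19 = minute 122.
Task 4 needs all of task 3 (finishes minute 122, plus 20-minute gap → minute 142); task 2 (finishes minute 88). That puts its earliest start at minute 142; it finishes at 142 + 15 = minute 157.
After task 4 (finishes minute 157), task 6 can start at minute 157 and finishes at minute 207.
Task 7 waits on task 6 (finishes minute 207, plus 10-minute gap → minute 217), so it starts at minute 217 and finishes at 217 + 50 = minute 267.
All tasks are finished once the last one completes. Finish times: Task 1 at 48, Task 2 at 88, Task 3 at 122, Task 4 at 157, Task 5 at 93, Task 6 at 207, Task 7 at 267. The latest is minute 267.

267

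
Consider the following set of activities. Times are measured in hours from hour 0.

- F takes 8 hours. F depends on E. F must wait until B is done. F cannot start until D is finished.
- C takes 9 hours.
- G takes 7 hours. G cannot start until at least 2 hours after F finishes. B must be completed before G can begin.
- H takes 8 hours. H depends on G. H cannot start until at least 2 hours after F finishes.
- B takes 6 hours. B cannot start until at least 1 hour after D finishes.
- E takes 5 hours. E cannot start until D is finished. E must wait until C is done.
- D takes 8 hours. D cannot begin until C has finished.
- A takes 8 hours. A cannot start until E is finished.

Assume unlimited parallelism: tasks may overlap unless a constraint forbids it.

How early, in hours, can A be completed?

30

Nothing blocks C, so it runs from hour 0 to hour 9.
D cannot begin until C (finishes hour 9). It runs from hour 9 to 9 + 8 = hour 17.
For E: D (finishes hour 17); C (finishes hour 9). Taking the maximum gives a start of hour 17, and it finishes at 17 + 5 = hour 22.
A cannot begin until E (finishes hour 22). It runs from hour 22 to 22 + 8 = hour 30.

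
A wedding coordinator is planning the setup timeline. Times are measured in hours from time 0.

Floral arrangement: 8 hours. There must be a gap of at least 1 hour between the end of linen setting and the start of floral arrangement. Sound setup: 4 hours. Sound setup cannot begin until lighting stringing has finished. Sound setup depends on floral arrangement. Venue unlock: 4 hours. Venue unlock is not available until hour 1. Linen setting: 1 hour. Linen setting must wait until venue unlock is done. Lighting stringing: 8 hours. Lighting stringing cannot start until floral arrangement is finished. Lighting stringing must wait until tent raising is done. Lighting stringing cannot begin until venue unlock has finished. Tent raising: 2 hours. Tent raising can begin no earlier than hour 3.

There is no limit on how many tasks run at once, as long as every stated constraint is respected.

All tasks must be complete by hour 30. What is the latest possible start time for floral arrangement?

10

To finish by hour 30, sound setup (duration 4) must start no later than hour 26.
Since sound setup (must start by hour 26) depends on it, lighting stringing must finish by hour 26. Backing off its 8-hour duration gives a latest start of hour 18.
For floral arrangement: lighting stringing (must start by hour 18); sound setup (must start by hour 26). The most restrictive is hour 18; with an 8-hour duration, floral arrangement must start by hour 10.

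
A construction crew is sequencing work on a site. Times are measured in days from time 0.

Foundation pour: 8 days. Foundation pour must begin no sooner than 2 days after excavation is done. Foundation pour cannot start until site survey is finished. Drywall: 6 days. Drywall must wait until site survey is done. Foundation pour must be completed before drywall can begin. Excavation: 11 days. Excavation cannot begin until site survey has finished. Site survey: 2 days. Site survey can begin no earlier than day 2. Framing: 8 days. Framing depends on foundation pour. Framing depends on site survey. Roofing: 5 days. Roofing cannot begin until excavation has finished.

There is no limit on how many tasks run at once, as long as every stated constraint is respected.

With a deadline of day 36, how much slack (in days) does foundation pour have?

3

After its own release at day 2, site survey can start at day 2 and finishes at day 4.
Excavation waits on site survey (finishes day 4), so it starts at day 4 and finishes at 4 + 11 = day 15.
For foundation pour: excavation (finishes day 15, plus 2-day gap → day 17); site survey (finishes day 4). Taking the maximum gives a start of day 17, and it finishes at 17 + 8 = day 25.

Working backward from the deadline:
Framing must finish by day 36; it takes 8 days, so it must start by 36 − 8 = day 28.
Nothing follows drywall; the deadline of day 36 is its only limit. It must start by 36 − 6 = day 30.
Foundation pour feeds framing (must start by day 28); drywall (must start by day 30). Taking the minimum, foundation pour must finish by day 28 and start by 28 − 8 = day 20.
So foundation pour can start as early as day 17 and as late as day 20, giving 20 − 17 = 3 days of slack.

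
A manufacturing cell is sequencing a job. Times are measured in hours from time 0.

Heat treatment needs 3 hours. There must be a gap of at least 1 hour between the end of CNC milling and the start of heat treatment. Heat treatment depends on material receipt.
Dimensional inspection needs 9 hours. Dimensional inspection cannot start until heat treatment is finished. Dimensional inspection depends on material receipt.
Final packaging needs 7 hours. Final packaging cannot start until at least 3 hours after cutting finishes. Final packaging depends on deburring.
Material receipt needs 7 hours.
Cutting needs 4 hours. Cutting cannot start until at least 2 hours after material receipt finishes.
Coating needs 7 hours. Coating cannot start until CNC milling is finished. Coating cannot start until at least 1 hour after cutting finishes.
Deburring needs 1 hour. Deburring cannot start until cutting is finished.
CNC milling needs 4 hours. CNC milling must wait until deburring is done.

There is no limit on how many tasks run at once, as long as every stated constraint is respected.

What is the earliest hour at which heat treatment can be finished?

22

Material receipt has no prerequisites, so it starts at hour 0 and finishes at hour 7.
After material receipt (finishes hour 7, plus 2-hour gap → hour 9), cutting can start at hour 9 and finishes at hour 13.
Deburring cannot begin until cutting (finishes hour 13). It runs from hour 13 to 13 + 1 = hour 14.
CNC milling cannot begin until deburring (finishes hour 14). It runs from hour 14 to 14 + 4 = hour 18.
Heat treatment has to wait for CNC milling (finishes hour 18, plus 1-hour gap → hour 19); material receipt (finishes hour 7). The latest of these is hour 19, so heat treatment runs hour 19 to 19 + 3 = hour 22.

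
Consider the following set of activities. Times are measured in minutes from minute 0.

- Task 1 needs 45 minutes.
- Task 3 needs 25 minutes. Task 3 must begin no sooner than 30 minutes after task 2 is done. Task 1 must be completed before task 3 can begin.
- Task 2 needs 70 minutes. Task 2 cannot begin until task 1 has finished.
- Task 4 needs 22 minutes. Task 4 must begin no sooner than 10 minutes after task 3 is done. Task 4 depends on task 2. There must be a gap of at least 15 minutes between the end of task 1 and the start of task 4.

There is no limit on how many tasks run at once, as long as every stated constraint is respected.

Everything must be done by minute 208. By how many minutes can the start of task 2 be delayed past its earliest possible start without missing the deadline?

Task 1 has no prerequisites, so it starts at minute 0 and finishes at minute 45.
Task 2 waits on task 1 (finishes minute 45), so it starts at minute 45 and finishes at 45 + 70 = minute 115.

Working backward from the deadline:
To finish by minute 208, task 4 (duration 22) must start no later than minute 186.
Since task 4 (must start by minute 186, minus 10-minute gap → minute 176) depends on it, task 3 must finish by minute 176. Backing off its 25-minute duration gives a latest start of minute 151.
For task 2: task 3 (must start by minute 151, minus 30-minute gap → minute 121); task 4 (must start by minute 186). The most restrictive is minute 121; with a 70-minute duration, task 2 must start by minute 51.
So task 2 can start as early as minute 45 and as late as minute 51, giving 51 − 45 = 6 minutes of slack.

6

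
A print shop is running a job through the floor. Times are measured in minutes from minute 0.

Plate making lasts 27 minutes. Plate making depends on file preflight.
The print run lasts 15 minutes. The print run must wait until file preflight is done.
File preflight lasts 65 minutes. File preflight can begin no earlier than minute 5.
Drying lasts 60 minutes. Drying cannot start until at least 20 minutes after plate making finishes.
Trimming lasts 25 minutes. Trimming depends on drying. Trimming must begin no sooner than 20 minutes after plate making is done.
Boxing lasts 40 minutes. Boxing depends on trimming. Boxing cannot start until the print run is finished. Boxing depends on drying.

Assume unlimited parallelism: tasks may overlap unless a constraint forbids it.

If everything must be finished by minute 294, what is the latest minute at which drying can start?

169

Boxing has no dependents, so it just needs to finish by minute 294. Starting by 294 − 40 = minute 254 achieves that.
Trimming must finish before boxing (must start by minute 254). With a 25-minute duration, trimming must start by 254 − 25 = minute 229.
Drying feeds trimming (must start by minute 229); boxing (must start by minute 254). Taking the minimum, drying must finish by minute 229 and start by 229 − 60 = minute 169.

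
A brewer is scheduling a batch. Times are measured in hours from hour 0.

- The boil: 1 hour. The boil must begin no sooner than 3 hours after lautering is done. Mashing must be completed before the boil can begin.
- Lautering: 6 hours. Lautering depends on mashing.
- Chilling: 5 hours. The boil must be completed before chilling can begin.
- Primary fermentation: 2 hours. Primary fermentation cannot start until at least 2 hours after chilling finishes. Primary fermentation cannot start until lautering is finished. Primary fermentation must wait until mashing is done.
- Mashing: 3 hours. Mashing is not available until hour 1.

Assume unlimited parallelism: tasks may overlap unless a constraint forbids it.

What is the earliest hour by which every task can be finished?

Mashing cannot begin until its own release at hour 1. It runs from hour 1 to 1 + 3 = hour 4.
After mashing (finishes hour 4), lautering can start at hour 4 and finishes at hour 10.
For the boil: lautering (finishes hour 10, plus 3-hour gap → hour 13); mashing (finishes hour 4). Taking the maximum gives a start of hour 13, and it finishes at 13 + 1 = hour 14.
Chilling cannot begin until the boil (finishes hour 14). It runs from hour 14 to 14 + 5 = hour 19.
Primary fermentation needs all of chilling (finishes hour 19, plus 2-hour gap → hour 21); lautering (finishes hour 10); mashing (finishes hour 4). That puts its earliest start at hour 21; it finishes at 21 + 2 = hour 23.
All tasks are finished once the last one completes. Finish times: Mashing at 4, Lautering at 10, The boil at 14, Chilling at 19, Primary fermentation at 23. The latest is hour 23.

23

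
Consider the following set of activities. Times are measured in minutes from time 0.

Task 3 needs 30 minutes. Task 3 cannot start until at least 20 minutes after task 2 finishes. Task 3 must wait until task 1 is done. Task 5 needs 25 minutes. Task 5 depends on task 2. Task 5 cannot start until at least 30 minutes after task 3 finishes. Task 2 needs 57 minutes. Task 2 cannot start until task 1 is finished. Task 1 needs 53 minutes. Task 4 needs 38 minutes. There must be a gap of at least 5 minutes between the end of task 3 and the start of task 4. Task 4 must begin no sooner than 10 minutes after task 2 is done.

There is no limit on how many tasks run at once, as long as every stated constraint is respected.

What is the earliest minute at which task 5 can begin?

Task 1 has no prerequisites, so it starts at minute 0 and finishes at minute 53.
Task 2 waits on task 1 (finishes minute 53), so it starts at minute 53 and finishes at 53 + 57 = minute 110.
For task 3: task 2 (finishes minute 110, plus 20-minute gap → minute 130); task 1 (finishes minute 53). Taking the maximum gives a start of minute 130, and it finishes at 130 + 30 = minute 160.
Task 5 waits on task 2 (finishes minute 110); task 3 (finishes minute 160, plus 30-minute gap → minute 190). The latest of these is minute 190, which is the earliest task 5 can start.

190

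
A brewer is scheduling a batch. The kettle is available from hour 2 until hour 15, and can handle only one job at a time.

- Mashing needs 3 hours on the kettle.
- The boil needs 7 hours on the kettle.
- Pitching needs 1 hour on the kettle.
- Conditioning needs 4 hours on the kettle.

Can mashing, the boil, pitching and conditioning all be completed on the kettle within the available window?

The kettle window is 15 − 2 = 13 hours.
Running back to back, the jobs need 3 + 7 + 1 + 4 = 15 hours on the kettle.
Since 15 > 13, they cannot all fit.

No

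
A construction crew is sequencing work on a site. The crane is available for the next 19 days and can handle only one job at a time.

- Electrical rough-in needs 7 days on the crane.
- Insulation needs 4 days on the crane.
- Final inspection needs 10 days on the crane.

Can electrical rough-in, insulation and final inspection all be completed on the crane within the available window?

Running back to back, the jobs need 7 + 4 + 10 = 21 days on the crane.
Since 21 > 19, they cannot all fit.

No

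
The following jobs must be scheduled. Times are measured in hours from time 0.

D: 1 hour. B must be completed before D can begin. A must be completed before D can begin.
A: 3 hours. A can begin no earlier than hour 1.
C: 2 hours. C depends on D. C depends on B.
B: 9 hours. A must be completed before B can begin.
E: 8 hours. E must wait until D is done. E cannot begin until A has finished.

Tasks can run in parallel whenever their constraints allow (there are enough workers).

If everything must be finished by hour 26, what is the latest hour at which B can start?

8

C must finish by hour 26; it takes 2 hours, so it must start by 26 − 2 = hour 24.
Nothing follows E; the deadline of hour 26 is its only limit. It must start by 26 − 8 = hour 18.
D feeds C (must start by hour 24); E (must start by hour 18). Taking the minimum, D must finish by hour 18 and start by 18 − 1 = hour 17.
B feeds C (must start by hour 24); D (must start by hour 17). Taking the minimum, B must finish by hour 17 and start by 17 − 9 = hour 8.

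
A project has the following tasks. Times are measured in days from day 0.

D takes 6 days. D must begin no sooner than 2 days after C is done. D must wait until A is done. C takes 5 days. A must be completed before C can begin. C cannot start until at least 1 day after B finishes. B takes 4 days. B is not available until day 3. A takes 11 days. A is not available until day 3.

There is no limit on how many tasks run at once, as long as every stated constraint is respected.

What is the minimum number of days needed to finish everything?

After its own release at day 3, B can start at day 3 and finishes at day 7.
A cannot begin until its own release at day 3. It runs from day 3 to 3 + 11 = day 14.
C needs all of A (finishes day 14); B (finishes day 7, plus 1-day gap → day 8). That puts its earliest start at day 14; it finishes at 14 + 5 = day 19.
D has to wait for C (finishes day 19, plus 2-day gap → day 21); A (finishes day 14). The latest of these is day 21, so D runs day 21 to 21 + 6 = day 27.
All tasks are finished once the last one completes. Finish times: A at 14, B at 7, C at 19, D at 27. The latest is day 27.

27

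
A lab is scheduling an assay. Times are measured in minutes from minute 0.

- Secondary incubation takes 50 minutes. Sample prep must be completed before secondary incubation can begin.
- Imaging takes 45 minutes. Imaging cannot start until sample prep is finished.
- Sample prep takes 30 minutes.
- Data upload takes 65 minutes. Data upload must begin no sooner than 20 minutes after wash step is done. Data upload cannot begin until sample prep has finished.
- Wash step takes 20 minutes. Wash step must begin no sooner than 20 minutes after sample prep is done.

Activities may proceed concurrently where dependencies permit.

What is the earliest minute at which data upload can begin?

90

Sample prep can start immediately at minute 0; it finishes at minute 30.
Wash step waits on sample prep (finishes minute 30, plus 20-minute gap → minute 50), so it starts at minute 50 and finishes at 50 + 20 = minute 70.
Data upload waits on wash step (finishes minute 70, plus 20-minute gap → minute 90); sample prep (finishes minute 30). The latest of these is minute 90, which is the earliest data upload can start.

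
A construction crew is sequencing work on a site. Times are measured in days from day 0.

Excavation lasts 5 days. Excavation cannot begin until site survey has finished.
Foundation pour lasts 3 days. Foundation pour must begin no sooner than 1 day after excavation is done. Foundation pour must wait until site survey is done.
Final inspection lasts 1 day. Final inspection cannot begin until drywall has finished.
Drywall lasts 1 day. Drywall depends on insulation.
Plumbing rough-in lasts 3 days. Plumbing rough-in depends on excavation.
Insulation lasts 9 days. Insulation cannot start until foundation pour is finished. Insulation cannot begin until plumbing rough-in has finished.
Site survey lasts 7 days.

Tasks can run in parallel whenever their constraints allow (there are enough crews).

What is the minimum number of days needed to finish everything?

Nothing blocks site survey, so it runs from day 0 to day 7.
After site survey (finishes day 7), excavation can start at day 7 and finishes at day 12.
After excavation (finishes day 12), plumbing rough-in can start at day 12 and finishes at day 15.
For foundation pour: excavation (finishes day 12, plus 1-day gap → day 13); site survey (finishes day 7). Taking the maximum gives a start of day 13, and it finishes at 13 + 3 = day 16.
For insulation: foundation pour (finishes day 16); plumbing rough-in (finishes day 15). Taking the maximum gives a start of day 16, and it finishes at 16 + 9 = day 25.
Drywall waits on insulation (finishes day 25), so it starts at day 25 and finishes at 25 + 1 = day 26.
After drywall (finishes day 26), final inspection can start at day 26 and finishes at day 27.
All tasks are finished once the last one completes. Finish times: Site survey at 7, Excavation at 12, Foundation pour at 16, Plumbing rough-in at 15, Insulation at 25, Drywall at 26, Final inspection at 27. The latest is day 27.

27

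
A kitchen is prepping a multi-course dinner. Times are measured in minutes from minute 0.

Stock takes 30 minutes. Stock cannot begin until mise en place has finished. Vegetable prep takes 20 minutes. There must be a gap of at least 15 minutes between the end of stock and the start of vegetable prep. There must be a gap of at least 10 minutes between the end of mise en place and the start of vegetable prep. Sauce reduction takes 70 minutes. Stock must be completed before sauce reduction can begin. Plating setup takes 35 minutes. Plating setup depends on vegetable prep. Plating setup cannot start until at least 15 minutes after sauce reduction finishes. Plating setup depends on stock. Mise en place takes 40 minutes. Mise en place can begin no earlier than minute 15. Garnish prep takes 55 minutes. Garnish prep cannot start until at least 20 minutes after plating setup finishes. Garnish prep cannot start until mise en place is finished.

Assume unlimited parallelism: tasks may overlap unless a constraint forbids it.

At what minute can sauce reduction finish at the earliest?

Mise en place cannot begin until its own release at minute 15. It runs from minute 15 to 15 + 40 = minute 55.
Stock waits on mise en place (finishes minute 55), so it starts at minute 55 and finishes at 55 + 30 = minute 85.
Sauce reduction cannot begin until stock (finishes minute 85). It runs from minute 85 to 85 + 70 = minute 155.

155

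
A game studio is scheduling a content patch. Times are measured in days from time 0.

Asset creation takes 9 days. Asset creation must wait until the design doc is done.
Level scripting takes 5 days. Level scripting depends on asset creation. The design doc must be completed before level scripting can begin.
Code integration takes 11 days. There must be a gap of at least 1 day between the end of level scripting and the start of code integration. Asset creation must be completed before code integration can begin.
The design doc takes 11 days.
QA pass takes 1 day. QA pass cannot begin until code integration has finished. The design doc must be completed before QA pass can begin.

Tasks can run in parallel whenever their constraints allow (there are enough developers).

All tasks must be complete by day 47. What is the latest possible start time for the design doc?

QA pass has no dependents, so it just needs to finish by day 47. Starting by 47 − 1 = day 46 achieves that.
Since QA pass (must start by day 46) depends on it, code integration must finish by day 46. Backing off its 11-day duration gives a latest start of day 35.
Level scripting feeds into code integration (must start by day 35, minus 1-day gap → day 34); so level scripting must finish by day 34 and therefore start by day 29.
Asset creation feeds level scripting (must start by day 29); code integration (must start by day 35). Taking the minimum, asset creation must finish by day 29 and start by 29 − 9 = day 20.
For the design doc: asset creation (must start by day 20); level scripting (must start by day 29); QA pass (must start by day 46). The most restrictive is day 20; with an 11-day duration, the design doc must start by day 9.

9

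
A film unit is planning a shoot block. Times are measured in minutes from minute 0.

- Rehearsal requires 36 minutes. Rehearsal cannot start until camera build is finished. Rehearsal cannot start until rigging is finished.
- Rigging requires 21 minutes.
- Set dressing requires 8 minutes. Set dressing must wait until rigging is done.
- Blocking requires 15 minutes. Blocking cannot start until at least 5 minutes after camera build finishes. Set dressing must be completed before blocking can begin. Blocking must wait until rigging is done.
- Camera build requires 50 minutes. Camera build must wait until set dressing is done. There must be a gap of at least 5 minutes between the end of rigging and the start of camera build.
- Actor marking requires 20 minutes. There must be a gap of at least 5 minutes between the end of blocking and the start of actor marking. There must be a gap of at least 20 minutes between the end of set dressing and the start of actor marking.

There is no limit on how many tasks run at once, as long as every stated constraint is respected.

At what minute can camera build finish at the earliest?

Rigging can start immediately at minute 0; it finishes at minute 21.
Set dressing waits on rigging (finishes minute 21), so it starts at minute 21 and finishes at 21 + 8 = minute 29.
Camera build cannot start until set dressing (finishes minute 29); rigging (finishes minute 21, plus 5-minute gap → minute 26). The controlling bound is minute 29, so camera build finishes at 29 + 50 = minute 79.

79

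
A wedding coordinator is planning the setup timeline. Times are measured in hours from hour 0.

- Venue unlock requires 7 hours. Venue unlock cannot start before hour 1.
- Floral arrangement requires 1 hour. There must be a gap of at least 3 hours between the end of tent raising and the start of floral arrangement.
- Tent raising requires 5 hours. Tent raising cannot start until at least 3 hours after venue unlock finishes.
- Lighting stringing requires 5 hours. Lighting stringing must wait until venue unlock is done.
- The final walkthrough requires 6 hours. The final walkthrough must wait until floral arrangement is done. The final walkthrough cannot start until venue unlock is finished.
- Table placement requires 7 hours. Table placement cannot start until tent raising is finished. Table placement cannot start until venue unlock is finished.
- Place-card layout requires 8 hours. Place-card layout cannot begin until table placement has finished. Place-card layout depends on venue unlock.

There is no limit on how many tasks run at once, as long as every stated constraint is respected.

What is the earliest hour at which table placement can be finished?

Venue unlock cannot begin until its own release at hour 1. It runs from hour 1 to 1 + 7 = hour 8.
Tent raising waits on venue unlock (finishes hour 8, plus 3-hour gap → hour 11), so it starts at hour 11 and finishes at 11 + 5 = hour 16.
Table placement has to wait for tent raising (finishes hour 16); venue unlock (finishes hour 8). The latest of these is hour 16, so table placement runs hour 16 to 16 + 7 = hour 23.

23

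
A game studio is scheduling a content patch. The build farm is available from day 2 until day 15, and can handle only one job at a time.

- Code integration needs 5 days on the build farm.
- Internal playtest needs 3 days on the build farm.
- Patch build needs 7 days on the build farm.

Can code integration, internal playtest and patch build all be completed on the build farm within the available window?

No

The build farm window is 15 − 2 = 13 days.
Running back to back, the jobs need 5 + 3 + 7 = 15 days on the build farm.
Since 15 > 13, they cannot all fit.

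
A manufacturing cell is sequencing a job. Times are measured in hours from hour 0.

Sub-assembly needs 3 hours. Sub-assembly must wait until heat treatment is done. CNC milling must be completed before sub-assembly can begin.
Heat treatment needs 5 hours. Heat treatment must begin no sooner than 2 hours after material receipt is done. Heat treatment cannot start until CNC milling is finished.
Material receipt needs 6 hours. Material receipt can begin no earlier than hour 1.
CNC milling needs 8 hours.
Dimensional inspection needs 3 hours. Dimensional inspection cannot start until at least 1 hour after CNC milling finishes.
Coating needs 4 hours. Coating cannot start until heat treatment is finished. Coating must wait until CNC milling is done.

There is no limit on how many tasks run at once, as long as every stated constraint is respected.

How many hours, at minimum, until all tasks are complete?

Nothing blocks CNC milling, so it runs from hour 0 to hour 8.
After CNC milling (finishes hour 8, plus 1-hour gap → hour 9), dimensional inspection can start at hour 9 and finishes at hour 12.
After its own release at hour 1, material receipt can start at hour 1 and finishes at hour 7.
Heat treatment cannot start until material receipt (finishes hour 7, plus 2-hour gap → hour 9); CNC milling (finishes hour 8). The controlling bound is hour 9, so heat treatment finishes at 9 + 5 = hour 14.
Sub-assembly needs all of heat treatment (finishes hour 14); CNC milling (finishes hour 8). That puts its earliest start at hour 14; it finishes at 14 + 3 = hour 17.
For coating: heat treatment (finishes hour 14); CNC milling (finishes hour 8). Taking the maximum gives a start of hour 14, and it finishes at 14 + 4 = hour 18.
All tasks are finished once the last one completes. Finish times: Material receipt at 7, CNC milling at 8, Heat treatment at 14, Dimensional inspection at 12, Coating at 18, Sub-assembly at 17. The latest is hour 18.

18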